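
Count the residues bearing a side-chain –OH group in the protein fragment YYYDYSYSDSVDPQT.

9

The –OH-bearing residues are Ser, Thr (aliphatic alcohols), and Tyr (phenol).
Matching residues: Y1, Y2, Y3, Y5, S6, Y7, S8, S10, T15.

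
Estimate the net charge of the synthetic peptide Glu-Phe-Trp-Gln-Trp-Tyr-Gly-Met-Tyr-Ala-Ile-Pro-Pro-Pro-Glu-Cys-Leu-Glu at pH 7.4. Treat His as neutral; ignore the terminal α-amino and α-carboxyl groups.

-3

At pH ~7.4 the Lys and Arg side chains are protonated (+1), the Asp and Glu side chains are deprotonated (−1), and with His taken as neutral all other side chains carry no charge.
Positive (K, R): none → +0.
Negative (D, E): Glu1, Glu15, Glu18 → −3.
Net charge = (+0) + (−3) = −3.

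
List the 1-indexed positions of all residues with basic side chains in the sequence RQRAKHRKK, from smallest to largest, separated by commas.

1, 3, 5, 6, 7, 8, 9

K, R, and H are the three residues with basic side chains (ε-amine, guanidinium, and imidazole respectively).
Matching residues: R1, R3, K5, H6, R7, K8, K9.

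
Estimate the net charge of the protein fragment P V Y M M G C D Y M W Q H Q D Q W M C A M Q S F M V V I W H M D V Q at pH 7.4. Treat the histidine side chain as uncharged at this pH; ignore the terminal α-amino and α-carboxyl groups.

Near pH 7.4, K and R contribute +1 each, D and E contribute −1 each, and every other side chain (His included, as stated) is uncharged.
Positive (K, R): none → +0.
Negative (D, E): D8, D15, D32 → −3.
Net charge = (+0) + (−3) = −3.

-3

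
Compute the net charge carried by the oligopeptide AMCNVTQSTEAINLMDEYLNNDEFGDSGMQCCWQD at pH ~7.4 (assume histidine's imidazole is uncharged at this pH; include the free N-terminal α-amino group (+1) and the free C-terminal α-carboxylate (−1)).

The side chains ionized at physiological pH are Lys/Arg (+1) and Asp/Glu (−1); with His treated as neutral, nothing else contributes.
Positive (K, R): none → +0.
Negative (D, E): E10, D16, E17, D22, E23, D26, D35 → −7.
The N-terminus (+1) and C-terminus (−1) cancel.
Net charge = (+0) + (−7) = −7.

-7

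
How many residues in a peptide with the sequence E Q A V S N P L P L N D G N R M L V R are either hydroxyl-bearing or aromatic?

1

Hydroxyl-bearing: S, T, Y. Aromatic: F, W, Y.
Hydroxyl-bearing residues here: S5 (1).
Aromatic residues here: none (0).
(Y belongs to both groups, but none appear in this sequence.) Total = 1 + 0 = 1.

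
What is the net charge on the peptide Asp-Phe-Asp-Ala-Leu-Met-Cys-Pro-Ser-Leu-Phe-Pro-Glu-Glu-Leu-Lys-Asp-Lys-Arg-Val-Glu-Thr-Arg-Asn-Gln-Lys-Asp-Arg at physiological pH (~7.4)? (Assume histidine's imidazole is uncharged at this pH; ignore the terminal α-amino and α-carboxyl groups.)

-1

At pH ~7.4 the Lys and Arg side chains are protonated (+1), the Asp and Glu side chains are deprotonated (−1), and with His taken as neutral all other side chains carry no charge.
Positive (K, R): Lys16, Lys18, Arg19, Arg23, Lys26, Arg28 → +6.
Negative (D, E): Asp1, Asp3, Glu13, Glu14, Asp17, Glu21, Asp27 → −7.
Net charge = (+6) + (−7) = −1.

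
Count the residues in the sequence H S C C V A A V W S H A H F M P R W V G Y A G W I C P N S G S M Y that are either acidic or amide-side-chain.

1

Acidic: D, E. Amide-side-chain: N, Q.
Acidic residues here: none (0).
Amide-side-chain residues here: N28 (1).
The two groups share no amino acid, so total = 0 + 1 = 1.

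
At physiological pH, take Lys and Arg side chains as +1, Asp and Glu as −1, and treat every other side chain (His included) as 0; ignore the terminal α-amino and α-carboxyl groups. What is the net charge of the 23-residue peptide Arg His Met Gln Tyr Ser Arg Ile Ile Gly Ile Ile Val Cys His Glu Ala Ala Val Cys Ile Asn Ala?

+1

Positive (K, R): Arg1, Arg7 → +2.
Negative (D, E): Glu16 → −1.
Net charge = (+2) + (−1) = +1.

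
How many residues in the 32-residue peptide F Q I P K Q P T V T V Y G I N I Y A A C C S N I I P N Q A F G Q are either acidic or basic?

Acidic: D, E. Basic: H, K, R.
Acidic residues here: none (0).
Basic residues here: K5 (1).
The two groups share no amino acid, so total = 0 + 1 = 1.

1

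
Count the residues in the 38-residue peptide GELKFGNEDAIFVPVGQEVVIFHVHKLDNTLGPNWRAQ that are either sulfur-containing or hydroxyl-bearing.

Sulfur-containing: C, M. Hydroxyl-bearing: S, T, Y.
Sulfur-containing residues here: none (0).
Hydroxyl-bearing residues here: T30 (1).
The two groups share no amino acid, so total = 0 + 1 = 1.

1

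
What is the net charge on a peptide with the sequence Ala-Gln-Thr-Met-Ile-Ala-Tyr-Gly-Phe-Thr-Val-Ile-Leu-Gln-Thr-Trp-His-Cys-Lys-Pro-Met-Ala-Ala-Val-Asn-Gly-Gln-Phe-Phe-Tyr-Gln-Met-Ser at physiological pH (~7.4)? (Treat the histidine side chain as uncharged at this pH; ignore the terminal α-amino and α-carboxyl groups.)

Near pH 7.4, K and R contribute +1 each, D and E contribute −1 each, and every other side chain (His included, as stated) is uncharged.
Positive (K, R): Lys19 → +1.
Negative (D, E): none → −0.
Net charge = (+1) + (−0) = +1.

+1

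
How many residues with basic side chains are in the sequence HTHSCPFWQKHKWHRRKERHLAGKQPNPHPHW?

14

K, R, and H are the three residues with basic side chains (ε-amine, guanidinium, and imidazole respectively).
Matching residues: H1, H3, K10, H11, K12, H14, R15, R16, K17, R19, H20, K24, H29, H31.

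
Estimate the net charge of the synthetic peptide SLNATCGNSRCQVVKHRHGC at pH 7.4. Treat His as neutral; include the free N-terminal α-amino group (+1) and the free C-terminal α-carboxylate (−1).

+3

The side chains ionized at physiological pH are Lys/Arg (+1) and Asp/Glu (−1); with His treated as neutral, nothing else contributes.
Positive (K, R): R10, K15, R17 → +3.
Negative (D, E): none → −0.
The N-terminus (+1) and C-terminus (−1) cancel.
Net charge = (+3) + (−0) = +3.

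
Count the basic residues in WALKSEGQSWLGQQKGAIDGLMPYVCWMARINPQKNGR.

K, R, and H are the three residues with basic side chains (ε-amine, guanidinium, and imidazole respectively).
Matching residues: K4, K15, R30, K35, R38.

5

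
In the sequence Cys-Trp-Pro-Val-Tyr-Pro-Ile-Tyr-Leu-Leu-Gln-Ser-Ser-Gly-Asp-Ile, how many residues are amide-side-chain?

The amide-side-chain residues are Asn (N) and Gln (Q).
Matching residues: Gln11.

1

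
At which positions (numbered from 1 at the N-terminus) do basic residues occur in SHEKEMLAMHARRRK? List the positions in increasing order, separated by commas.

2, 4, 10, 12, 13, 14, 15

K, R, and H are the three residues with basic side chains (ε-amine, guanidinium, and imidazole respectively).
Matching residues: H2, K4, H10, R12, R13, R14, K15.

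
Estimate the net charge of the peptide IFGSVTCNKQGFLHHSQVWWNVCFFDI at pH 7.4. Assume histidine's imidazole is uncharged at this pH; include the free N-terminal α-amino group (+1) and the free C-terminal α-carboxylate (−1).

Near pH 7.4, K and R contribute +1 each, D and E contribute −1 each, and every other side chain (His included, as stated) is uncharged.
Positive (K, R): K9 → +1.
Negative (D, E): D26 → −1.
The N-terminus (+1) and C-terminus (−1) cancel.
Net charge = (+1) + (−1) = 0.

0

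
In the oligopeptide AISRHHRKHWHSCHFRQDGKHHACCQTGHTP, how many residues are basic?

K, R, and H are the three residues with basic side chains (ε-amine, guanidinium, and imidazole respectively).
Matching residues: R4, H5, H6, R7, K8, H9, H11, H14, R16, K20, H21, H22, H29.

13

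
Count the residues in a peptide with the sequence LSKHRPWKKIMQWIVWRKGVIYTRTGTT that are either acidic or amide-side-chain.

1

Acidic: D, E. Amide-side-chain: N, Q.
Acidic residues here: none (0).
Amide-side-chain residues here: Q12 (1).
The two groups share no amino acid, so total = 0 + 1 = 1.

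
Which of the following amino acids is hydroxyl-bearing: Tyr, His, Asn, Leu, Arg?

The –OH-bearing residues are Ser, Thr (aliphatic alcohols), and Tyr (phenol).
Of the listed options, only Tyr belongs to this group.

Tyr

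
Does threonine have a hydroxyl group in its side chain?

S, T, and Y are the three residues with a side-chain hydroxyl.
Threonine is in this group.

Yes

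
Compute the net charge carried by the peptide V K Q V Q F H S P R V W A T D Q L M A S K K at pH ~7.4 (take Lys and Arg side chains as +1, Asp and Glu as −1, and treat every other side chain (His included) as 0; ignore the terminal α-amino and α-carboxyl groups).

+3

Positive (K, R): K2, R10, K21, K22 → +4.
Negative (D, E): D15 → −1.
Net charge = (+4) + (−1) = +3.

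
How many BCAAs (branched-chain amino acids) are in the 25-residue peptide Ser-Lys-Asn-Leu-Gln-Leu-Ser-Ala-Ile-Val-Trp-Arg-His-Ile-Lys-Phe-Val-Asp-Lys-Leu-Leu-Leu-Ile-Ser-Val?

Valine (V), leucine (L), and isoleucine (I) are the branched-chain amino acids.
Matching residues: Leu4, Leu6, Ile9, Val10, Ile14, Val17, Leu20, Leu21, Leu22, Ile23, Val25.

11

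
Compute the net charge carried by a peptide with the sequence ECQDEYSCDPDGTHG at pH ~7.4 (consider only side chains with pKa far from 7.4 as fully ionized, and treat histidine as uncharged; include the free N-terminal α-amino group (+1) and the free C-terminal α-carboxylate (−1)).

Near pH 7.4, K and R contribute +1 each, D and E contribute −1 each, and every other side chain (His included, as stated) is uncharged.
Positive (K, R): none → +0.
Negative (D, E): E1, D4, E5, D9, D11 → −5.
The N-terminus (+1) and C-terminus (−1) cancel.
Net charge = (+0) + (−5) = −5.

-5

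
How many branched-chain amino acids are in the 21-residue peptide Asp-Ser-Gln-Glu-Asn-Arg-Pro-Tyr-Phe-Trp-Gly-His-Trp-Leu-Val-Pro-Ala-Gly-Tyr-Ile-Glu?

V, L, and I make up the branched-chain aliphatic group.
Matching residues: Leu14, Val15, Ile20.

3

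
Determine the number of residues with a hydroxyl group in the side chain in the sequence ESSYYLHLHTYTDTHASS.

10

S, T, and Y are the three residues with a side-chain hydroxyl.
Matching residues: S2, S3, Y4, Y5, T10, Y11, T12, T14, S17, S18.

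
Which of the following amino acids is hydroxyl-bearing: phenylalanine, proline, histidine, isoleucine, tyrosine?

tyrosine

Serine (S), threonine (T), and tyrosine (Y) each carry a hydroxyl group on the side chain.
Of the listed options, only tyrosine belongs to this group.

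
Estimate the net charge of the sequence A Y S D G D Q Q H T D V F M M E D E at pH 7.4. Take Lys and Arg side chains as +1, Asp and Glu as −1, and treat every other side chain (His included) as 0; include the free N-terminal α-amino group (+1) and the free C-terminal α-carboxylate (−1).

-6

Positive (K, R): none → +0.
Negative (D, E): D4, D6, D11, E16, D17, E18 → −6.
The N-terminus (+1) and C-terminus (−1) cancel.
Net charge = (+0) + (−6) = −6.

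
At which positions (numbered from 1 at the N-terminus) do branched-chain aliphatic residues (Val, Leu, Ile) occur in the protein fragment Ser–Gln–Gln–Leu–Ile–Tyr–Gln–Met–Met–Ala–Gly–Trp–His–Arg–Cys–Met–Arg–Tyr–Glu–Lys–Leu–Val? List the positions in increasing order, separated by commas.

4, 5, 21, 22

Matching residues: Leu4, Ile5, Leu21, Val22.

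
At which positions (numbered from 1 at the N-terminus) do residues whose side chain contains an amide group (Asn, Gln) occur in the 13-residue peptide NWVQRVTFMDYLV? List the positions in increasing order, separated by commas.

Matching residues: N1, Q4.

1, 4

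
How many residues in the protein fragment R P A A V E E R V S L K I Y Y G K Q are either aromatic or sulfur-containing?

Aromatic: F, W, Y. Sulfur-containing: C, M.
Aromatic residues here: Y14, Y15 (2).
Sulfur-containing residues here: none (0).
The two groups share no amino acid, so total = 2 + 0 = 2.

2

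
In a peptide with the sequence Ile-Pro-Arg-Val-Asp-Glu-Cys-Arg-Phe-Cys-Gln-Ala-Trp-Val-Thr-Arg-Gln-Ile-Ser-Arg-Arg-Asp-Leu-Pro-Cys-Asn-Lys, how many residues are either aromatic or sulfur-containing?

Aromatic: F, W, Y. Sulfur-containing: C, M.
Aromatic residues here: Phe9, Trp13 (2).
Sulfur-containing residues here: Cys7, Cys10, Cys25 (3).
The two groups share no amino acid, so total = 2 + 3 = 5.

5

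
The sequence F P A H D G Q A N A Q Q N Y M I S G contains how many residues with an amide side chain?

Only N (asparagine) and Q (glutamine) carry a side-chain carboxamide.
Matching residues: Q7, N9, Q11, Q12, N13.

5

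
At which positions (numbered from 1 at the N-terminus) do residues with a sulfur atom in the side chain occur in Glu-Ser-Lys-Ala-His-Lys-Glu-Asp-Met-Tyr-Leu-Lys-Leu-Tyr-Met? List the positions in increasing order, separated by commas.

9, 15

Only Cys (C) and Met (M) have a sulfur atom in the side chain.
Matching residues: Met9, Met15.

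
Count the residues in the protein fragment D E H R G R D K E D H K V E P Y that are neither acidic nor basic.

4

Acidic: D, E. Basic: K, R, H. All other residues are neither.
Matching residues: G5, V13, P15, Y16.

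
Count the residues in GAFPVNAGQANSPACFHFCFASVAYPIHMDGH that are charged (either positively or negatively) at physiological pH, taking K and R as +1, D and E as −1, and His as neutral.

Charged side chains at pH ~7.4: K, R (positive); D, E (negative).
Matching residues: D30.

1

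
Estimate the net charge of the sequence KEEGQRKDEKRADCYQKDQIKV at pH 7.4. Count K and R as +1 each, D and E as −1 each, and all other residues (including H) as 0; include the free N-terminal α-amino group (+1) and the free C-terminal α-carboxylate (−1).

+1

Positive (K, R): K1, R6, K7, K10, R11, K17, K21 → +7.
Negative (D, E): E2, E3, D8, E9, D13, D18 → −6.
The N-terminus (+1) and C-terminus (−1) cancel.
Net charge = (+7) + (−6) = +1.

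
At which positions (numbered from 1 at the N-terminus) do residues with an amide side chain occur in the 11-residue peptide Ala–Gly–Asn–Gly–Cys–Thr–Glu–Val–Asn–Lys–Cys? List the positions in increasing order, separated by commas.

3, 9

Only N (asparagine) and Q (glutamine) carry a side-chain carboxamide.
Matching residues: Asn3, Asn9.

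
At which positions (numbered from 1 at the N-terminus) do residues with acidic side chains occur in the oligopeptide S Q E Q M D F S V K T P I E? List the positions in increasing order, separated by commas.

The acidic residues are Asp (D) and Glu (E), whose side chains end in a carboxylate group.
Matching residues: E3, D6, E14.

3, 6, 14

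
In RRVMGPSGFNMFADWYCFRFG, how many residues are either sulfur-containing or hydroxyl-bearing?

5

Sulfur-containing: C, M. Hydroxyl-bearing: S, T, Y.
Sulfur-containing residues here: M4, M11, C17 (3).
Hydroxyl-bearing residues here: S7, Y16 (2).
The two groups share no amino acid, so total = 3 + 2 = 5.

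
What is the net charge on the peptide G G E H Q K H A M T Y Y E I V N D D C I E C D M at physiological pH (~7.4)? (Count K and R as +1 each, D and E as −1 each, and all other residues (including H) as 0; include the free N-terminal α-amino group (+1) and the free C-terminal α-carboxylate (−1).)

Positive (K, R): K6 → +1.
Negative (D, E): E3, E13, D17, D18, E21, D23 → −6.
The N-terminus (+1) and C-terminus (−1) cancel.
Net charge = (+1) + (−6) = −5.

-5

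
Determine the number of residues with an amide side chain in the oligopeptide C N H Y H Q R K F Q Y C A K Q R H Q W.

5

The amide-side-chain residues are Asn (N) and Gln (Q).
Matching residues: N2, Q6, Q10, Q15, Q18.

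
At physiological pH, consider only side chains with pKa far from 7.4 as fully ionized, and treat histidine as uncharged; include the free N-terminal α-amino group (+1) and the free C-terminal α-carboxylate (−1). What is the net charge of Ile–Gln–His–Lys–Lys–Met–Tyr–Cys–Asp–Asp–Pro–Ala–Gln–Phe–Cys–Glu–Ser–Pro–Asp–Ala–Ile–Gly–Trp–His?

At pH ~7.4 the Lys and Arg side chains are protonated (+1), the Asp and Glu side chains are deprotonated (−1), and with His taken as neutral all other side chains carry no charge.
Positive (K, R): Lys4, Lys5 → +2.
Negative (D, E): Asp9, Asp10, Glu16, Asp19 → −4.
The N-terminus (+1) and C-terminus (−1) cancel.
Net charge = (+2) + (−4) = −2.

-2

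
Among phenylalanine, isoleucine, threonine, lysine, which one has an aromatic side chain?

phenylalanine

F, W, and Y each carry an aromatic ring on the side chain.
Of the listed options, only phenylalanine belongs to this group.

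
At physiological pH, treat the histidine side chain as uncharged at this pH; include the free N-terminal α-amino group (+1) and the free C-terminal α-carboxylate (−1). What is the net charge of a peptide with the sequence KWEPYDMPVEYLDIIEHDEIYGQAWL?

-6

At pH ~7.4 the Lys and Arg side chains are protonated (+1), the Asp and Glu side chains are deprotonated (−1), and with His taken as neutral all other side chains carry no charge.
Positive (K, R): K1 → +1.
Negative (D, E): E3, D6, E10, D13, E16, D18, E19 → −7.
The N-terminus (+1) and C-terminus (−1) cancel.
Net charge = (+1) + (−7) = −6.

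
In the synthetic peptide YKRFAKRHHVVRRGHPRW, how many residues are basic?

Lysine (K), arginine (R), and histidine (H) have basic, nitrogen-containing side chains.
Matching residues: K2, R3, K6, R7, H8, H9, R12, R13, H15, R17.

10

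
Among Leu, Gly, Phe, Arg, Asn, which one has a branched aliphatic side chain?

The BCAAs are Val, Leu, and Ile — aliphatic side chains with a branch point.
Of the listed options, only Leu belongs to this group.

Leu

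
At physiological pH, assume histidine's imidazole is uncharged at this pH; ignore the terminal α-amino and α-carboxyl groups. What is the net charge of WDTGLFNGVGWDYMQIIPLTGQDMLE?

At pH ~7.4 the Lys and Arg side chains are protonated (+1), the Asp and Glu side chains are deprotonated (−1), and with His taken as neutral all other side chains carry no charge.
Positive (K, R): none → +0.
Negative (D, E): D2, D12, D23, E26 → −4.
Net charge = (+0) + (−4) = −4.

-4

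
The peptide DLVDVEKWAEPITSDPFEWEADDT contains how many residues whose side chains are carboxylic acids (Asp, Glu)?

9

Matching residues: D1, D4, E6, E10, D15, E18, E20, D22, D23.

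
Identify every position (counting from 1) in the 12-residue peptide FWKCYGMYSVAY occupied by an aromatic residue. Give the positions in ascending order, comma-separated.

The aromatic amino acids are Phe (F, benzyl), Trp (W, indole), and Tyr (Y, phenol).
Matching residues: F1, W2, Y5, Y8, Y12.

1, 2, 5, 8, 12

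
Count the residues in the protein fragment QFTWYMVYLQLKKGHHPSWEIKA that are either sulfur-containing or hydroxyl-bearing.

Sulfur-containing: C, M. Hydroxyl-bearing: S, T, Y.
Sulfur-containing residues here: M6 (1).
Hydroxyl-bearing residues here: T3, Y5, Y8, S18 (4).
The two groups share no amino acid, so total = 1 + 4 = 5.

5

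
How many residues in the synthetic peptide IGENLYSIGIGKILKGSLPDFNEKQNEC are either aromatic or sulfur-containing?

3

Aromatic: F, W, Y. Sulfur-containing: C, M.
Aromatic residues here: Y6, F21 (2).
Sulfur-containing residues here: C28 (1).
The two groups share no amino acid, so total = 2 + 1 = 3.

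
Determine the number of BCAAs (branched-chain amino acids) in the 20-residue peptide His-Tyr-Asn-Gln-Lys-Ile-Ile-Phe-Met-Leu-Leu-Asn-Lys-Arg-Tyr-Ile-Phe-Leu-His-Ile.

7

V, L, and I make up the branched-chain aliphatic group.
Matching residues: Ile6, Ile7, Leu10, Leu11, Ile16, Leu18, Ile20.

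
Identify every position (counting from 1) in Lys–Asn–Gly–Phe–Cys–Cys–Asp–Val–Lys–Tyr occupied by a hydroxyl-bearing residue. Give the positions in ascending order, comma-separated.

Serine (S), threonine (T), and tyrosine (Y) each carry a hydroxyl group on the side chain.
Matching residues: Tyr10.

10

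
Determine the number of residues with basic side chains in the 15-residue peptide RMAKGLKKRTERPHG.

7

The basic amino acids are Lys (K), Arg (R), and His (H).
Matching residues: R1, K4, K7, K8, R9, R12, H14.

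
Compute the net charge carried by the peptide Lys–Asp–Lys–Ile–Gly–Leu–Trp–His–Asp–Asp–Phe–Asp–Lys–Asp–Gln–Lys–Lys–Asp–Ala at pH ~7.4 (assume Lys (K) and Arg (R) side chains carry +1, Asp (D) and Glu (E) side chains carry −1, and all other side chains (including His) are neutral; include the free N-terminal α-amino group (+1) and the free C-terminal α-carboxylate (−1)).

-1

Positive (K, R): Lys1, Lys3, Lys13, Lys16, Lys17 → +5.
Negative (D, E): Asp2, Asp9, Asp10, Asp12, Asp14, Asp18 → −6.
The N-terminus (+1) and C-terminus (−1) cancel.
Net charge = (+5) + (−6) = −1.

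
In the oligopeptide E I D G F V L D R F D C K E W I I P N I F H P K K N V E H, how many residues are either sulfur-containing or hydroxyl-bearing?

Sulfur-containing: C, M. Hydroxyl-bearing: S, T, Y.
Sulfur-containing residues here: C12 (1).
Hydroxyl-bearing residues here: none (0).
The two groups share no amino acid, so total = 1 + 0 = 1.

1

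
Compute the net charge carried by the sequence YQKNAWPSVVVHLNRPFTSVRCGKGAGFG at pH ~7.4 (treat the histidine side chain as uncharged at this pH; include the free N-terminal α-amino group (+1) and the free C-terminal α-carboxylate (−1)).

+4

The side chains ionized at physiological pH are Lys/Arg (+1) and Asp/Glu (−1); with His treated as neutral, nothing else contributes.
Positive (K, R): K3, R15, R21, K24 → +4.
Negative (D, E): none → −0.
The N-terminus (+1) and C-terminus (−1) cancel.
Net charge = (+4) + (−0) = +4.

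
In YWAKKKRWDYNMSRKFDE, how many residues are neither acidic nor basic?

Acidic: D, E. Basic: K, R, H. All other residues are neither.
Matching residues: Y1, W2, A3, W8, Y10, N11, M12, S13, F16.

9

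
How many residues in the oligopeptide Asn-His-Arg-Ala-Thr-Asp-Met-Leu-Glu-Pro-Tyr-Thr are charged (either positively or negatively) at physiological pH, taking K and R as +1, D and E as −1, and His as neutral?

3

Charged side chains at pH ~7.4: K, R (positive); D, E (negative).
Matching residues: Arg3, Asp6, Glu9.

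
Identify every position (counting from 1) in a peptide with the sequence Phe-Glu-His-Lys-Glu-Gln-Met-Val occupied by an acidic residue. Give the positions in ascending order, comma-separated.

Matching residues: Glu2, Glu5.

2, 5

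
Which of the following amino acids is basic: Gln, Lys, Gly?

Lysine (K), arginine (R), and histidine (H) have basic, nitrogen-containing side chains.
Of the listed options, only Lys belongs to this group.

Lys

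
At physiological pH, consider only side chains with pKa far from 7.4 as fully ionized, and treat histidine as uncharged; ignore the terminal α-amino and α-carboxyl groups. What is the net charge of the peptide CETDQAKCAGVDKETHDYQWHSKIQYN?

The side chains ionized at physiological pH are Lys/Arg (+1) and Asp/Glu (−1); with His treated as neutral, nothing else contributes.
Positive (K, R): K7, K13, K23 → +3.
Negative (D, E): E2, D4, D12, E14, D17 → −5.
Net charge = (+3) + (−5) = −2.

-2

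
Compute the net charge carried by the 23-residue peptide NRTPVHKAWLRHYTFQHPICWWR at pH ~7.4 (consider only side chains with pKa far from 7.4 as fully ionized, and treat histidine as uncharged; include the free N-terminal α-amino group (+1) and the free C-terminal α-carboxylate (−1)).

+4

The side chains ionized at physiological pH are Lys/Arg (+1) and Asp/Glu (−1); with His treated as neutral, nothing else contributes.
Positive (K, R): R2, K7, R11, R23 → +4.
Negative (D, E): none → −0.
The N-terminus (+1) and C-terminus (−1) cancel.
Net charge = (+4) + (−0) = +4.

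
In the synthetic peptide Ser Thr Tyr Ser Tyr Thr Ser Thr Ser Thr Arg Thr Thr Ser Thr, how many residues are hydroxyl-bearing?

S, T, and Y are the three residues with a side-chain hydroxyl.
Matching residues: Ser1, Thr2, Tyr3, Ser4, Tyr5, Thr6, Ser7, Thr8, Ser9, Thr10, Thr12, Thr13, Ser14, Thr15.

14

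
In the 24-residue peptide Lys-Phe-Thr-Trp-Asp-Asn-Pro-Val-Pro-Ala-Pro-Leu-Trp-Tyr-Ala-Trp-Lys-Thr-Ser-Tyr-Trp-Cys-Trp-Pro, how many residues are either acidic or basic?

3

Acidic: D, E. Basic: H, K, R.
Acidic residues here: Asp5 (1).
Basic residues here: Lys1, Lys17 (2).
The two groups share no amino acid, so total = 1 + 2 = 3.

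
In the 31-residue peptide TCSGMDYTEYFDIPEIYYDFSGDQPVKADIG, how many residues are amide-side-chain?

1

The amide-side-chain residues are Asn (N) and Gln (Q).
Matching residues: Q24.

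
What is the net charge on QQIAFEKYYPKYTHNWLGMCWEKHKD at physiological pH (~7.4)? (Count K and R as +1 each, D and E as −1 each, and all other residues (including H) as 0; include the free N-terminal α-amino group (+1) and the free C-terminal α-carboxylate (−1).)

+1

Positive (K, R): K7, K11, K23, K25 → +4.
Negative (D, E): E6, E22, D26 → −3.
The N-terminus (+1) and C-terminus (−1) cancel.
Net charge = (+4) + (−3) = +1.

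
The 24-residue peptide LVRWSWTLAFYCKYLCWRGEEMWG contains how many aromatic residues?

7

The aromatic amino acids are Phe (F, benzyl), Trp (W, indole), and Tyr (Y, phenol).
Matching residues: W4, W6, F10, Y11, Y14, W17, W23.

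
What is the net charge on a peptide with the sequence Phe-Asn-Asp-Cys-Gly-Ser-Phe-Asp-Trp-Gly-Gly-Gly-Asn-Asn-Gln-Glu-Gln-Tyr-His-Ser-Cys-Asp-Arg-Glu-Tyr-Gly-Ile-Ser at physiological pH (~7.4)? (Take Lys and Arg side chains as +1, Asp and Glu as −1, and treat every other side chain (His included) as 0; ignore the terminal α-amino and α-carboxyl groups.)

-4

Positive (K, R): Arg23 → +1.
Negative (D, E): Asp3, Asp8, Glu16, Asp22, Glu24 → −5.
Net charge = (+1) + (−5) = −4.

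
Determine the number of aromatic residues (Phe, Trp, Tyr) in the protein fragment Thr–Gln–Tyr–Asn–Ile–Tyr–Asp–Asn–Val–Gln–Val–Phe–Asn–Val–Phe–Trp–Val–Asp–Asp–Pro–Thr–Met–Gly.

Matching residues: Tyr3, Tyr6, Phe12, Phe15, Trp16.

5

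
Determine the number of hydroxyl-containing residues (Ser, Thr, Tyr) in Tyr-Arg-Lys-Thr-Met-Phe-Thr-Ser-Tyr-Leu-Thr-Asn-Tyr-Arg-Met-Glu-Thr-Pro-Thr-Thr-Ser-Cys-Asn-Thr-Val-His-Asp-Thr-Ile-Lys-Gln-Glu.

13

Matching residues: Tyr1, Thr4, Thr7, Ser8, Tyr9, Thr11, Tyr13, Thr17, Thr19, Thr20, Ser21, Thr24, Thr28.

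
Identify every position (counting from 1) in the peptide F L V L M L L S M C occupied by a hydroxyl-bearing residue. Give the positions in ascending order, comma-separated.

8

The –OH-bearing residues are Ser, Thr (aliphatic alcohols), and Tyr (phenol).
Matching residues: S8.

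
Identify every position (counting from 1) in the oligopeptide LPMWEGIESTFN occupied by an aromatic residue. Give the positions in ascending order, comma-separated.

4, 11

Phenylalanine (F), tryptophan (W), and tyrosine (Y) have aromatic ring side chains.
Matching residues: W4, F11.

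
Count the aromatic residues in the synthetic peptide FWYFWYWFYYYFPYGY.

14

The aromatic amino acids are Phe (F, benzyl), Trp (W, indole), and Tyr (Y, phenol).
Matching residues: F1, W2, Y3, F4, W5, Y6, W7, F8, Y9, Y10, Y11, F12, Y14, Y16.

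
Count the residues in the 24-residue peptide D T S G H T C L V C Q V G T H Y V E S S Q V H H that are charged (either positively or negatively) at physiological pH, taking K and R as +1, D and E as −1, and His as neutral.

2

Charged side chains at pH ~7.4: K, R (positive); D, E (negative).
Matching residues: D1, E18.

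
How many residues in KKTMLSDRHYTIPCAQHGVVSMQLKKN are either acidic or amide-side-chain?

4

Acidic: D, E. Amide-side-chain: N, Q.
Acidic residues here: D7 (1).
Amide-side-chain residues here: Q16, Q23, N27 (3).
The two groups share no amino acid, so total = 1 + 3 = 4.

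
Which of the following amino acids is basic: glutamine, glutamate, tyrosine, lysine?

Lysine (K), arginine (R), and histidine (H) have basic, nitrogen-containing side chains.
Of the listed options, only lysine belongs to this group.

lysine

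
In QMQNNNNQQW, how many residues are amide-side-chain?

The amide-side-chain residues are Asn (N) and Gln (Q).
Matching residues: Q1, Q3, N4, N5, N6, N7, Q8, Q9.

8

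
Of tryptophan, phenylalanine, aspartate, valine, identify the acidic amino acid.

aspartate

Aspartate (D) and glutamate (E) have carboxylic-acid side chains and are the acidic amino acids.
Of the listed options, only aspartate belongs to this group.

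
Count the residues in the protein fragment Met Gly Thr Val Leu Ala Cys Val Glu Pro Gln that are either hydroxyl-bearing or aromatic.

Hydroxyl-bearing: S, T, Y. Aromatic: F, W, Y.
Hydroxyl-bearing residues here: Thr3 (1).
Aromatic residues here: none (0).
(Y belongs to both groups, but none appear in this sequence.) Total = 1 + 0 = 1.

1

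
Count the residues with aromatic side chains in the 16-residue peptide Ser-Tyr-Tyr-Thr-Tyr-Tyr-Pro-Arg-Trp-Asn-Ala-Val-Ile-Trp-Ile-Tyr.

F, W, and Y each carry an aromatic ring on the side chain.
Matching residues: Tyr2, Tyr3, Tyr5, Tyr6, Trp9, Trp14, Tyr16.

7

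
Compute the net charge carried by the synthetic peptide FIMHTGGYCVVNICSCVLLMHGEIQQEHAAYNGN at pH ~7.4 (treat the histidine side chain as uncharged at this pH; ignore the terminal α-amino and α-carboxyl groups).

At pH ~7.4 the Lys and Arg side chains are protonated (+1), the Asp and Glu side chains are deprotonated (−1), and with His taken as neutral all other side chains carry no charge.
Positive (K, R): none → +0.
Negative (D, E): E23, E27 → −2.
Net charge = (+0) + (−2) = −2.

-2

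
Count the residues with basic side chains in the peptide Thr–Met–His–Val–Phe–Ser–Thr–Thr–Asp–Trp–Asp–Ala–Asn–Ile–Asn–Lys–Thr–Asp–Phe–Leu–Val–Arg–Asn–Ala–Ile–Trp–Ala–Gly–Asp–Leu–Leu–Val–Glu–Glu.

K, R, and H are the three residues with basic side chains (ε-amine, guanidinium, and imidazole respectively).
Matching residues: His3, Lys16, Arg22.

3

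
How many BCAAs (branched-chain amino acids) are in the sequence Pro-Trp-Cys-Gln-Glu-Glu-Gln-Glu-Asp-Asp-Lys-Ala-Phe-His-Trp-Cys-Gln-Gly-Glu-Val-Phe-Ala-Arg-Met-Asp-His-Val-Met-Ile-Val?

Valine (V), leucine (L), and isoleucine (I) are the branched-chain amino acids.
Matching residues: Val20, Val27, Ile29, Val30.

4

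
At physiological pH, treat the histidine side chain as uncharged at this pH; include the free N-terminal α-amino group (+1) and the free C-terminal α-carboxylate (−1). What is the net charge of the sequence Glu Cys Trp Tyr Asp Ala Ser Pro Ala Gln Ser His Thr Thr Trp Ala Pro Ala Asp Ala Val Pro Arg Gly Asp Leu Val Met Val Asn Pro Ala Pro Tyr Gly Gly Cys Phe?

At pH ~7.4 the Lys and Arg side chains are protonated (+1), the Asp and Glu side chains are deprotonated (−1), and with His taken as neutral all other side chains carry no charge.
Positive (K, R): Arg23 → +1.
Negative (D, E): Glu1, Asp5, Asp19, Asp25 → −4.
The N-terminus (+1) and C-terminus (−1) cancel.
Net charge = (+1) + (−4) = −3.

-3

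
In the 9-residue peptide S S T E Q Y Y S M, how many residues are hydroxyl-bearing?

6

S, T, and Y are the three residues with a side-chain hydroxyl.
Matching residues: S1, S2, T3, Y6, Y7, S8.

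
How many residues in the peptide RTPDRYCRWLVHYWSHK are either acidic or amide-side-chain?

1

Acidic: D, E. Amide-side-chain: N, Q.
Acidic residues here: D4 (1).
Amide-side-chain residues here: none (0).
The two groups share no amino acid, so total = 1 + 0 = 1.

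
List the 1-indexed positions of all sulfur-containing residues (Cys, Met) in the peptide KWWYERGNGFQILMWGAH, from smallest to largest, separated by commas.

Matching residues: M14.

14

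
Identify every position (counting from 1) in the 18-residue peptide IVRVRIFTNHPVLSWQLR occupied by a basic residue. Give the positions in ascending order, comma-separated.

3, 5, 10, 18

K, R, and H are the three residues with basic side chains (ε-amine, guanidinium, and imidazole respectively).
Matching residues: R3, R5, H10, R18.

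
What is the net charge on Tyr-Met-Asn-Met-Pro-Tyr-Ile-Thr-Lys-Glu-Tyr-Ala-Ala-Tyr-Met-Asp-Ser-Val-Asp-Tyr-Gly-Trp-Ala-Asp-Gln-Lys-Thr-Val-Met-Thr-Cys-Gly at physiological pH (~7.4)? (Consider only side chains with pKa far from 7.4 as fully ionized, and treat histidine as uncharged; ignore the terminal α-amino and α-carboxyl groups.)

-2

The side chains ionized at physiological pH are Lys/Arg (+1) and Asp/Glu (−1); with His treated as neutral, nothing else contributes.
Positive (K, R): Lys9, Lys26 → +2.
Negative (D, E): Glu10, Asp16, Asp19, Asp24 → −4.
Net charge = (+2) + (−4) = −2.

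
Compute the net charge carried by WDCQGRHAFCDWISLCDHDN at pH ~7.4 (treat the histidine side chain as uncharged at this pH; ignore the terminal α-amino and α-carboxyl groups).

-3

At pH ~7.4 the Lys and Arg side chains are protonated (+1), the Asp and Glu side chains are deprotonated (−1), and with His taken as neutral all other side chains carry no charge.
Positive (K, R): R6 → +1.
Negative (D, E): D2, D11, D17, D19 → −4.
Net charge = (+1) + (−4) = −3.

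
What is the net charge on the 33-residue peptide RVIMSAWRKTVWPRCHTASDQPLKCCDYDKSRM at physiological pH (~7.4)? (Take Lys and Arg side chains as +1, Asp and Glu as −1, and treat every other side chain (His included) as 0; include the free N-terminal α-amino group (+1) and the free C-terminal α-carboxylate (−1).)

+4

Positive (K, R): R1, R8, K9, R14, K24, K30, R32 → +7.
Negative (D, E): D20, D27, D29 → −3.
The N-terminus (+1) and C-terminus (−1) cancel.
Net charge = (+7) + (−3) = +4.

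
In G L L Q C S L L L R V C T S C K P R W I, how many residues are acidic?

0

Only D (aspartate) and E (glutamate) carry a side-chain carboxylic acid.
None of the 20 residues belong to this group.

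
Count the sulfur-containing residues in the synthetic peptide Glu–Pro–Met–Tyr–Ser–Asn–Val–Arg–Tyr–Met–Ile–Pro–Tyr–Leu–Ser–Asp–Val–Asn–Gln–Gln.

2

The sulfur-bearing residues are cysteine (–SH) and methionine (–S–CH₃).
Matching residues: Met3, Met10.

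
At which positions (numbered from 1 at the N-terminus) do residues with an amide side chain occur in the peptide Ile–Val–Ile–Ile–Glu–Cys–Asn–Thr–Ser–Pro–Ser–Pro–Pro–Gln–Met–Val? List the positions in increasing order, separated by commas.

7, 14

Only N (asparagine) and Q (glutamine) carry a side-chain carboxamide.
Matching residues: Asn7, Gln14.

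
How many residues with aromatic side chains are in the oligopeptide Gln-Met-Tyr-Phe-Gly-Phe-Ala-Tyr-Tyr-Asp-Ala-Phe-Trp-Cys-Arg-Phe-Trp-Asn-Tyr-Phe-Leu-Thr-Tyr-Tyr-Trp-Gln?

14

F, W, and Y each carry an aromatic ring on the side chain.
Matching residues: Tyr3, Phe4, Phe6, Tyr8, Tyr9, Phe12, Trp13, Phe16, Trp17, Tyr19, Phe20, Tyr23, Tyr24, Trp25.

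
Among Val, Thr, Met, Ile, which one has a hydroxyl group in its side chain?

The –OH-bearing residues are Ser, Thr (aliphatic alcohols), and Tyr (phenol).
Of the listed options, only Thr belongs to this group.

Thr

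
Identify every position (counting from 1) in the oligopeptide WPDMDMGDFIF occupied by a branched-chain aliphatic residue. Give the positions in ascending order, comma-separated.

10

Matching residues: I10.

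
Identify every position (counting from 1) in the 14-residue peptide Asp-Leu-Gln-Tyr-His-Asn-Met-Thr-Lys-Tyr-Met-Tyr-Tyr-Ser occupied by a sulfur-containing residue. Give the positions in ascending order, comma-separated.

7, 11

The sulfur-bearing residues are cysteine (–SH) and methionine (–S–CH₃).
Matching residues: Met7, Met11.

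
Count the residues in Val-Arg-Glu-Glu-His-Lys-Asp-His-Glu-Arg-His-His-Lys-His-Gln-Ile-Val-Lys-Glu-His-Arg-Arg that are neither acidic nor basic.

Acidic: D, E. Basic: K, R, H. All other residues are neither.
Matching residues: Val1, Gln15, Ile16, Val17.

4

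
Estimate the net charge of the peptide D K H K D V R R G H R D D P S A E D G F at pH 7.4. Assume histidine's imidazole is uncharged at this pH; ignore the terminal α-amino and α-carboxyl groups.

Near pH 7.4, K and R contribute +1 each, D and E contribute −1 each, and every other side chain (His included, as stated) is uncharged.
Positive (K, R): K2, K4, R7, R8, R11 → +5.
Negative (D, E): D1, D5, D12, D13, E17, D18 → −6.
Net charge = (+5) + (−6) = −1.

-1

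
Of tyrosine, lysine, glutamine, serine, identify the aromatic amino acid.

The aromatic amino acids are Phe (F, benzyl), Trp (W, indole), and Tyr (Y, phenol).
Of the listed options, only tyrosine belongs to this group.

tyrosine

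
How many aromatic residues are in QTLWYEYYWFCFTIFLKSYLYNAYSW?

Phenylalanine (F), tryptophan (W), and tyrosine (Y) have aromatic ring side chains.
Matching residues: W4, Y5, Y7, Y8, W9, F10, F12, F15, Y19, Y21, Y24, W26.

12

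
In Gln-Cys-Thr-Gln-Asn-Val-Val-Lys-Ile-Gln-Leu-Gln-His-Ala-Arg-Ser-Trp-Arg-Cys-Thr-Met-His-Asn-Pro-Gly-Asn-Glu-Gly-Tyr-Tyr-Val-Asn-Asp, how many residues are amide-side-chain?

Asparagine (N) and glutamine (Q) have uncharged amide side chains.
Matching residues: Gln1, Gln4, Asn5, Gln10, Gln12, Asn23, Asn26, Asn32.

8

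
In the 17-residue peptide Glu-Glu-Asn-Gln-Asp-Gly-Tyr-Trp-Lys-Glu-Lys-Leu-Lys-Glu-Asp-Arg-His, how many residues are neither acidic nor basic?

Acidic: D, E. Basic: K, R, H. All other residues are neither.
Matching residues: Asn3, Gln4, Gly6, Tyr7, Trp8, Leu12.

6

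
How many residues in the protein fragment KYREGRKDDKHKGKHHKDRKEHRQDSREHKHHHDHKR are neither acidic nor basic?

5

Acidic: D, E. Basic: K, R, H. All other residues are neither.
Matching residues: Y2, G5, G13, Q24, S26.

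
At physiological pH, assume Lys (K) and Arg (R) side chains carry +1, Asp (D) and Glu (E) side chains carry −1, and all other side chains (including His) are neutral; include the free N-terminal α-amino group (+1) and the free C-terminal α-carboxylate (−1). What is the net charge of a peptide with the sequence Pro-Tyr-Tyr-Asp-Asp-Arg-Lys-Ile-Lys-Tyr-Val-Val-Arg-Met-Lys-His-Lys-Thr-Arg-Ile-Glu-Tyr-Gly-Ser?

Positive (K, R): Arg6, Lys7, Lys9, Arg13, Lys15, Lys17, Arg19 → +7.
Negative (D, E): Asp4, Asp5, Glu21 → −3.
The N-terminus (+1) and C-terminus (−1) cancel.
Net charge = (+7) + (−3) = +4.

+4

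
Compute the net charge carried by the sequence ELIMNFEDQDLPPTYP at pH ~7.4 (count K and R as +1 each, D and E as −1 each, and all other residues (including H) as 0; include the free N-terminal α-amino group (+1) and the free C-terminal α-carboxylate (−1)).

Positive (K, R): none → +0.
Negative (D, E): E1, E7, D8, D10 → −4.
The N-terminus (+1) and C-terminus (−1) cancel.
Net charge = (+0) + (−4) = −4.

-4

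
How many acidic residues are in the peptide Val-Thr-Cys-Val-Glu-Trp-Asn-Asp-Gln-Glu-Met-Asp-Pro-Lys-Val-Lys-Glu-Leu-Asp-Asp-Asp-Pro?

8

The acidic residues are Asp (D) and Glu (E), whose side chains end in a carboxylate group.
Matching residues: Glu5, Asp8, Glu10, Asp12, Glu17, Asp19, Asp20, Asp21.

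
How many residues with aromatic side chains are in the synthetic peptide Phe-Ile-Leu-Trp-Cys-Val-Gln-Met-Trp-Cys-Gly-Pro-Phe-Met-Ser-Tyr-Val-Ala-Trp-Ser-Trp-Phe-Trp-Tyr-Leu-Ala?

The aromatic amino acids are Phe (F, benzyl), Trp (W, indole), and Tyr (Y, phenol).
Matching residues: Phe1, Trp4, Trp9, Phe13, Tyr16, Trp19, Trp21, Phe22, Trp23, Tyr24.

10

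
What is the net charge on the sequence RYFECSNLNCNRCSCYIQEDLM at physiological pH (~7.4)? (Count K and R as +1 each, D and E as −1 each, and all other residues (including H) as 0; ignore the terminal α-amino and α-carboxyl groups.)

Positive (K, R): R1, R12 → +2.
Negative (D, E): E4, E19, D20 → −3.
Net charge = (+2) + (−3) = −1.

-1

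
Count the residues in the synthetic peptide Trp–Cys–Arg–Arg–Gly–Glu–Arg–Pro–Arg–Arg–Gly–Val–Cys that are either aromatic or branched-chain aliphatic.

2

Aromatic: F, W, Y. Branched-chain aliphatic: I, L, V.
Aromatic residues here: Trp1 (1).
Branched-chain aliphatic residues here: Val12 (1).
The two groups share no amino acid, so total = 1 + 1 = 2.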